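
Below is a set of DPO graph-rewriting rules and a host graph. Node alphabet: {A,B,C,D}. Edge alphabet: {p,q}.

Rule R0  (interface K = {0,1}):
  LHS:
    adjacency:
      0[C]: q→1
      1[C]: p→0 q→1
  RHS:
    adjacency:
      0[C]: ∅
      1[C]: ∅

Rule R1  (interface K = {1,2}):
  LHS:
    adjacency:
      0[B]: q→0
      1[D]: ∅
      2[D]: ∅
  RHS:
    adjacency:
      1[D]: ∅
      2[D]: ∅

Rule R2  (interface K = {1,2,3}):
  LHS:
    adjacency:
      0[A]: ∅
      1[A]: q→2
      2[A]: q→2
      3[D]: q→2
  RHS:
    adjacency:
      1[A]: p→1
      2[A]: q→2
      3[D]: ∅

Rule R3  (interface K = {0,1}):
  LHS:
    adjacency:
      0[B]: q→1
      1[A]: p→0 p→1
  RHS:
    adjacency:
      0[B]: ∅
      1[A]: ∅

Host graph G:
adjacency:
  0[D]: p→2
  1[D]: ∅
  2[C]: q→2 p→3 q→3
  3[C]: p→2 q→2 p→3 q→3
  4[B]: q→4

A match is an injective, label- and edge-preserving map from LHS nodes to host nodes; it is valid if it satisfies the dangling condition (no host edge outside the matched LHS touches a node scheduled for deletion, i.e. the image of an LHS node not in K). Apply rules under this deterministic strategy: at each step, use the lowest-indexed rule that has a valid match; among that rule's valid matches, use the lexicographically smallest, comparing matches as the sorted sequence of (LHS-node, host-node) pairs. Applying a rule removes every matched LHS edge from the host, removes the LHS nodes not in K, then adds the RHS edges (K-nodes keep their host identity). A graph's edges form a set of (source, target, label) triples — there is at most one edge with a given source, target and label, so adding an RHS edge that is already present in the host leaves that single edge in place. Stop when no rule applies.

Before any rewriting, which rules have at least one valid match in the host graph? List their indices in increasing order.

Answer: [R0,R1]

Derivation:
R0: 2 valid matches — {0↦2, 1↦3}, {0↦3, 1↦2}
R1: 2 valid matches — {0↦4, 1↦0, 2↦1}, {0↦4, 1↦1, 2↦0}
R2: no valid match — LHS pattern not found
R3: no valid match — LHS pattern not found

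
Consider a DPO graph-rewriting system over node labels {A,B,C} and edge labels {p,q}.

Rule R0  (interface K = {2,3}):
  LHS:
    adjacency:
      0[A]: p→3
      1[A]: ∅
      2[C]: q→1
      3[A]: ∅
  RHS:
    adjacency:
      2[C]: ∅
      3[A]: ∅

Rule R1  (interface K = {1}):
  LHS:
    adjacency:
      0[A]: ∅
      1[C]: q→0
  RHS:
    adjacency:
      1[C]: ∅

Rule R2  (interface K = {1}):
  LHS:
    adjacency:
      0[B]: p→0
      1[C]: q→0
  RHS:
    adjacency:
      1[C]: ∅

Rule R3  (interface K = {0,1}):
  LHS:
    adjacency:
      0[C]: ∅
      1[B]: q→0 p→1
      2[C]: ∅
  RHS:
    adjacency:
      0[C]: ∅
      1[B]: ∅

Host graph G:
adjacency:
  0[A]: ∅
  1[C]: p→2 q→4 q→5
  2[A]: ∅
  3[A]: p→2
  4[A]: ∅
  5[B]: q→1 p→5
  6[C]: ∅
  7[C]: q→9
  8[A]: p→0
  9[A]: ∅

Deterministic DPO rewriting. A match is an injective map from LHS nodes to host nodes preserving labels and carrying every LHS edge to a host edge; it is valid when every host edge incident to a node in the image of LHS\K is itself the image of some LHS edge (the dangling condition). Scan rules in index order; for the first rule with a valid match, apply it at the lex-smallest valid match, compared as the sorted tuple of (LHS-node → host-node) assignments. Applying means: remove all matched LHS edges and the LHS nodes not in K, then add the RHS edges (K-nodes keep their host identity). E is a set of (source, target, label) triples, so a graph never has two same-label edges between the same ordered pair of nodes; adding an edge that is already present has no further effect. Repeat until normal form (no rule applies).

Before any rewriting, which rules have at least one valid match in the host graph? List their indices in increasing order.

Answer: [R0,R1,R3]

Rewrite trace:
R0: 4 valid matches — {0↦3, 1↦4, 2↦1, 3↦2}, {0↦3, 1↦9, 2↦7, 3↦2}, {0↦8, 1↦4, 2↦1, 3↦0} (+1 more)
R1: 2 valid matches — {0↦4, 1↦1}, {0↦9, 1↦7}
R2: no valid match — 1 raw match, all fail dangling condition
R3: 1 valid match — {0↦1, 1↦5, 2↦6}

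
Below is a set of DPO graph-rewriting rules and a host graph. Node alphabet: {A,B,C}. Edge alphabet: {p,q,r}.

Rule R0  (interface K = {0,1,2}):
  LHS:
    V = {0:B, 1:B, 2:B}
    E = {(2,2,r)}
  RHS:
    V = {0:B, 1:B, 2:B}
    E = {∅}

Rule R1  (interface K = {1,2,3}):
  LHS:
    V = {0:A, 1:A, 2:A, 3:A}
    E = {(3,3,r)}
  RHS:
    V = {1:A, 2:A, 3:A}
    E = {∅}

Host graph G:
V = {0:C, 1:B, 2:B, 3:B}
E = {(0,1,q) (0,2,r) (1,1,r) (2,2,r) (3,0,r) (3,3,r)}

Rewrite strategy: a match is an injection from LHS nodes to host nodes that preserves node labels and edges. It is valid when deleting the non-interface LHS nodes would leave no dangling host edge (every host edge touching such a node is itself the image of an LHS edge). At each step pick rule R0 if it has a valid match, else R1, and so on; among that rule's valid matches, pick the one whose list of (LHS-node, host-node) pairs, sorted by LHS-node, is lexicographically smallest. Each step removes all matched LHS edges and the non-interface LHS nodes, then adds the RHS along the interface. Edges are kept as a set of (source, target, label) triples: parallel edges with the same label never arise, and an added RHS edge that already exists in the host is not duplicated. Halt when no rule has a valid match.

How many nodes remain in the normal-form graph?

[0] host  ⇒  4 nodes, 6 edges  {0-q->1 0-r->2 1-r->1 2-r->2 3-r->0 3-r->3}
[1] R0 @ {0↦1, 1↦2, 2↦3}  ⇒  4 nodes, 5 edges  {0-q->1 0-r->2 1-r->1 2-r->2 3-r->0}
[2] R0 @ {0↦1, 1↦3, 2↦2}  ⇒  4 nodes, 4 edges  {0-q->1 0-r->2 1-r->1 3-r->0}
[3] R0 @ {0↦2, 1↦3, 2↦1}  ⇒  4 nodes, 3 edges  {0-q->1 0-r->2 3-r->0}
halt: no rule applies after step 3
NF nodes: {0:C, 1:B, 2:B, 3:B}

Answer: 4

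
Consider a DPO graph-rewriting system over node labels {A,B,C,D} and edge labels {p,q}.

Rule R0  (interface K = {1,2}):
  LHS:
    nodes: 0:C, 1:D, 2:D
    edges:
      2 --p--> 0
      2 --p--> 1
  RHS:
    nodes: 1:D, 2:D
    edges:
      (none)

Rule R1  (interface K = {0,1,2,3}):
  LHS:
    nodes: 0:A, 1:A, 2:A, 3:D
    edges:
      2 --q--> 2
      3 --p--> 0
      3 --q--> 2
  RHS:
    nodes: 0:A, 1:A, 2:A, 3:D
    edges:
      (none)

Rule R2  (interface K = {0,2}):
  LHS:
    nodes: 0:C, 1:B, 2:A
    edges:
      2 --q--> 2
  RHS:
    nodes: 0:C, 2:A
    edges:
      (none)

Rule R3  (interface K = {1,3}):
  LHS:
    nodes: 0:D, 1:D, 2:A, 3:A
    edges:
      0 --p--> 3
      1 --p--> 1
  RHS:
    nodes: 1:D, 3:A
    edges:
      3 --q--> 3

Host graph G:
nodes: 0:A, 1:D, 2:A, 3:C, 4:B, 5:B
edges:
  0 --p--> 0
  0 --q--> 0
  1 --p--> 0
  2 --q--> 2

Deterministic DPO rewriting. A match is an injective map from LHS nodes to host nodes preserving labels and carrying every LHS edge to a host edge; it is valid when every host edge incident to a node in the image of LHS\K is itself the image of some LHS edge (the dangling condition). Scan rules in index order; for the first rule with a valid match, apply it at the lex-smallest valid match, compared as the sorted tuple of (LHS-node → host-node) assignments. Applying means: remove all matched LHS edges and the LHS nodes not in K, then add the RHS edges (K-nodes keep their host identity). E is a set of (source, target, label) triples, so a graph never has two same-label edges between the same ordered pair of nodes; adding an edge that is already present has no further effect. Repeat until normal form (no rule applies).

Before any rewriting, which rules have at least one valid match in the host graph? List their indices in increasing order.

Answer: [R2]

Steps:
R0: no valid match — LHS pattern not found
R1: no valid match — LHS pattern not found
R2: 4 valid matches — {0↦3, 1↦4, 2↦0}, {0↦3, 1↦4, 2↦2}, {0↦3, 1↦5, 2↦0} (+1 more)
R3: no valid match — LHS pattern not found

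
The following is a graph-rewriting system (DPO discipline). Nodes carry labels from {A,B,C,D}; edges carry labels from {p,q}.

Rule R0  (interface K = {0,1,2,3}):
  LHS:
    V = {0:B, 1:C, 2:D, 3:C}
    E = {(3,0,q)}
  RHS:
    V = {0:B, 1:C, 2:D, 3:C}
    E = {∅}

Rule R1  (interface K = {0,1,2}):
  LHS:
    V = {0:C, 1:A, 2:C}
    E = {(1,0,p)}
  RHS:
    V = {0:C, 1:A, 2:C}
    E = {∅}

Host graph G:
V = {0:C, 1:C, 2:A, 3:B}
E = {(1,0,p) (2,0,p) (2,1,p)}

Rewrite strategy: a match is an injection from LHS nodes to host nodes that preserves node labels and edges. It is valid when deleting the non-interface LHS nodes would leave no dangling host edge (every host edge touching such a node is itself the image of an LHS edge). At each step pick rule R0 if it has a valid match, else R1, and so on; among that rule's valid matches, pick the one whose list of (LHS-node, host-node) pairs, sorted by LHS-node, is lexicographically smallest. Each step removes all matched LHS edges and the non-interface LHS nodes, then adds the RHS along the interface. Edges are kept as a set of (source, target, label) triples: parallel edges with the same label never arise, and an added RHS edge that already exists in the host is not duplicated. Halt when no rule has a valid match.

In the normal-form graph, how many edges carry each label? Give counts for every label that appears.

Answer: p:1

Derivation:
start.  V:4 E:3  edges: 1-p->0 2-p->0 2-p->1
1. fire R1 via {0↦0, 1↦2, 2↦1}  →  V:4 E:2  edges: 1-p->0 2-p->1
2. fire R1 via {0↦1, 1↦2, 2↦0}  →  V:4 E:1  edges: 1-p->0
final graph: no rule applies after step 2
NF edges: [(1, 0, 'p')]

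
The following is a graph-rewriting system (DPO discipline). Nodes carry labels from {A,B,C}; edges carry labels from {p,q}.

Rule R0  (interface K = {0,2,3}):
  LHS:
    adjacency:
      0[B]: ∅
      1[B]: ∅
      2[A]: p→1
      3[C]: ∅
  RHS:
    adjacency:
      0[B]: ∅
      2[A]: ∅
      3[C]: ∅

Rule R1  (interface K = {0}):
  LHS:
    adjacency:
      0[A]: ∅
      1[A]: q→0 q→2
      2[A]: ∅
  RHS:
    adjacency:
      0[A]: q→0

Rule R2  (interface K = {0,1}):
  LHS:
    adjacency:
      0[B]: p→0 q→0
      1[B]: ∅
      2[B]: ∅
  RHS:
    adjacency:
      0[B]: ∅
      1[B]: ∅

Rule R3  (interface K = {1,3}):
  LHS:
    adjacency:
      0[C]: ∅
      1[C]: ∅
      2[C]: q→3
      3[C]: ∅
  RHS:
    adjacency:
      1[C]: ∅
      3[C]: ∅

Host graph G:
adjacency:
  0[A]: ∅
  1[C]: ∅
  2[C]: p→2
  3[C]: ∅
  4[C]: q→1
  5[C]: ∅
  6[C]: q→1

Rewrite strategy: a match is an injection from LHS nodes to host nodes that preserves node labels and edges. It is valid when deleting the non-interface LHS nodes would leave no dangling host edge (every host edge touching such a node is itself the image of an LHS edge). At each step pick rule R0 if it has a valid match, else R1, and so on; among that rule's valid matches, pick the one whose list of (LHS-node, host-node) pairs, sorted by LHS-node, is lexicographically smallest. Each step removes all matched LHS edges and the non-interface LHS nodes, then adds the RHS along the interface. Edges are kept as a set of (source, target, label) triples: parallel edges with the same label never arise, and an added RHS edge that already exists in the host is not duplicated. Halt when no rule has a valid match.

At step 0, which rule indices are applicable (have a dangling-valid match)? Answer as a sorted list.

Answer: [R3]

Derivation:
R0: no valid match — LHS pattern not found
R1: no valid match — LHS pattern not found
R2: no valid match — LHS pattern not found
R3: 12 valid matches — {0↦3, 1↦2, 2↦4, 3↦1}, {0↦3, 1↦2, 2↦6, 3↦1}, {0↦3, 1↦4, 2↦6, 3↦1} (+9 more)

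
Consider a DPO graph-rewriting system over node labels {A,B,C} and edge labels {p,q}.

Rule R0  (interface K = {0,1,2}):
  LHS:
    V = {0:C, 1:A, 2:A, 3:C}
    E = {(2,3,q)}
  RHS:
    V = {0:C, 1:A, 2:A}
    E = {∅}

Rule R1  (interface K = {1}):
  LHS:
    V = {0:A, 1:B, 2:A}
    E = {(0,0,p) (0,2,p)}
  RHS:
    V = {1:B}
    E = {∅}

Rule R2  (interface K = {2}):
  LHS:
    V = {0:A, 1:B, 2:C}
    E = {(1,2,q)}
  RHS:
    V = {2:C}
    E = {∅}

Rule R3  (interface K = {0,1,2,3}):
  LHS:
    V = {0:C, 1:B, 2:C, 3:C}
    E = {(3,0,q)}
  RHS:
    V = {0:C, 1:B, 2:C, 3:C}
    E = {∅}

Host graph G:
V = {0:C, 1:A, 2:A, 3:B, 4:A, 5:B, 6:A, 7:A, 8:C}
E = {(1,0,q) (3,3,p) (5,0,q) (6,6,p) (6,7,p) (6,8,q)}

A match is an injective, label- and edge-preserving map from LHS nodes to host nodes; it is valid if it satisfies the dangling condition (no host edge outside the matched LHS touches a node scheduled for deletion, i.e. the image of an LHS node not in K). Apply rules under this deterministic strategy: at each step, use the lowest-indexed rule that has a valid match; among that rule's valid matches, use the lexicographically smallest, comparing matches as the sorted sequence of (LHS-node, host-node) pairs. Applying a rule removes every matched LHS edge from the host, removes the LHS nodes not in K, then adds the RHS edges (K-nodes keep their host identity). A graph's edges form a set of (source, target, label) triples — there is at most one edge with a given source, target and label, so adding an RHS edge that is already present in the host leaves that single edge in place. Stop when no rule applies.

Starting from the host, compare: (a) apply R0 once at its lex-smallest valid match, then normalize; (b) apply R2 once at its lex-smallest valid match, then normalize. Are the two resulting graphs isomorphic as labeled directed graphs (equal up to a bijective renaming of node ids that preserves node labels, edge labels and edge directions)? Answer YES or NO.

branch R0-first: apply at {0↦0, 1↦1, 2↦6, 3↦8} → |E|=5, then 2 more step(s) → NF |V|=4 |E|=2 V={0:C, 1:A, 3:B, 4:A} E=1-q->0 3-p->3
branch R2-first: apply at {0↦2, 1↦5, 2↦0} → |E|=5, then 2 more step(s) → NF |V|=4 |E|=2 V={0:C, 1:A, 3:B, 4:A} E=1-q->0 3-p->3
graphs isomorphic (equal up to label-preserving node renaming)

Answer: YES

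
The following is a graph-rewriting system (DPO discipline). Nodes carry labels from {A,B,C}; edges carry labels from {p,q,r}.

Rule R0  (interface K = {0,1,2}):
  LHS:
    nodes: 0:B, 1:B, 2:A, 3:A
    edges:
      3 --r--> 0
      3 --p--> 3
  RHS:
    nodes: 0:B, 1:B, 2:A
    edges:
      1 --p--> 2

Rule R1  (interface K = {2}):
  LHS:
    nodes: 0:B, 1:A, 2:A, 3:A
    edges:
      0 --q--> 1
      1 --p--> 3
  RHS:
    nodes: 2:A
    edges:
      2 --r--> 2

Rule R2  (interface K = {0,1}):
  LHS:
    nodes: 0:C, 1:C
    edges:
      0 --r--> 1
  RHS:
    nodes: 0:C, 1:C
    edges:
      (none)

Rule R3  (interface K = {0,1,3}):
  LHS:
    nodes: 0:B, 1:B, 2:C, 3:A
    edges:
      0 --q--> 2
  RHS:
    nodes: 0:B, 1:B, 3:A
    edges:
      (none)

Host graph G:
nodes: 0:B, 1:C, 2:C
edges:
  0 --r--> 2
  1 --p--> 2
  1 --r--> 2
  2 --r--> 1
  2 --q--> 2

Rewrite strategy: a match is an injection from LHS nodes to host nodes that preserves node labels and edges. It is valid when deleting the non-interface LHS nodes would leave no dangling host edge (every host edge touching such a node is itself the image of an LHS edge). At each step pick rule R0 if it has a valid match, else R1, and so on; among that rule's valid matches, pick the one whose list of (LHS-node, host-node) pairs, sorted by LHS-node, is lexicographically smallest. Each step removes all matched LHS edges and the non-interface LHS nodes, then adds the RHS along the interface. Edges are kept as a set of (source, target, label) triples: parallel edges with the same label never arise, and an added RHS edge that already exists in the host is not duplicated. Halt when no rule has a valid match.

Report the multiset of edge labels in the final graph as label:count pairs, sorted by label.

Answer: p:1 q:1 r:1

Derivation:
initial: |V|=3 |E|=5  E = 0-r->2 1-p->2 1-r->2 2-r->1 2-q->2
step 1: apply R2 at {0↦1, 1↦2}  → |V|=3 |E|=4  E = 0-r->2 1-p->2 2-r->1 2-q->2
step 2: apply R2 at {0↦2, 1↦1}  → |V|=3 |E|=3  E = 0-r->2 1-p->2 2-q->2
final graph: no rule applies after step 2
NF edges: [(0, 2, 'r'), (1, 2, 'p'), (2, 2, 'q')]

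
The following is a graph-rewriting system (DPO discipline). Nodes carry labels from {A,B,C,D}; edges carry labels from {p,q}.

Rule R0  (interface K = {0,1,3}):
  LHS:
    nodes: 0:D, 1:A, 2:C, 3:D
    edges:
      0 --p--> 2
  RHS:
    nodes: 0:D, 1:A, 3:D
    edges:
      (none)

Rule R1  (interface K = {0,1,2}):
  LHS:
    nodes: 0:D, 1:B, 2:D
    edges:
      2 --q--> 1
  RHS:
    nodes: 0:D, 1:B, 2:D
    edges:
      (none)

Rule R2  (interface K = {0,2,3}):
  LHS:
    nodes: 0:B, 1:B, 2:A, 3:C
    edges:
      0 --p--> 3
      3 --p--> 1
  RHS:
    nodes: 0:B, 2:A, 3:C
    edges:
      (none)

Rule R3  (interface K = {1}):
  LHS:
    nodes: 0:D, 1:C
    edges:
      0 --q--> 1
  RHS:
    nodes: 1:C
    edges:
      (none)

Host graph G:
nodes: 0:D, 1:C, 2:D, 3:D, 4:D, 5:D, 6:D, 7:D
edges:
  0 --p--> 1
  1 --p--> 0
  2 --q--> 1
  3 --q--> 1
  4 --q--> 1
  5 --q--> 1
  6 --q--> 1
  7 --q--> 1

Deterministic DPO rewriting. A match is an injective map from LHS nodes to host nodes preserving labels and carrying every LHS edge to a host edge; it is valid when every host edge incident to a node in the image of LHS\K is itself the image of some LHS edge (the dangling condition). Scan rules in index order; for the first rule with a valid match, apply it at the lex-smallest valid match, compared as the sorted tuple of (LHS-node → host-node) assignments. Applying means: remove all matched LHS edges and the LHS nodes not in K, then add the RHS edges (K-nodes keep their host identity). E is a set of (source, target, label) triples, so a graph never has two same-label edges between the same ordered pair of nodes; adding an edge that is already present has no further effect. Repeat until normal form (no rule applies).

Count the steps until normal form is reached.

Answer: 6

Steps:
[0] host  ⇒  8 nodes, 8 edges  {0-p->1 1-p->0 2-q->1 3-q->1 4-q->1 5-q->1 6-q->1 7-q->1}
[1] R3 @ {0↦2, 1↦1}  ⇒  7 nodes, 7 edges  {0-p->1 1-p->0 3-q->1 4-q->1 5-q->1 6-q->1 7-q->1}
[2] R3 @ {0↦3, 1↦1}  ⇒  6 nodes, 6 edges  {0-p->1 1-p->0 4-q->1 5-q->1 6-q->1 7-q->1}
[3] R3 @ {0↦4, 1↦1}  ⇒  5 nodes, 5 edges  {0-p->1 1-p->0 5-q->1 6-q->1 7-q->1}
[4] R3 @ {0↦5, 1↦1}  ⇒  4 nodes, 4 edges  {0-p->1 1-p->0 6-q->1 7-q->1}
[5] R3 @ {0↦6, 1↦1}  ⇒  3 nodes, 3 edges  {0-p->1 1-p->0 7-q->1}
[6] R3 @ {0↦7, 1↦1}  ⇒  2 nodes, 2 edges  {0-p->1 1-p->0}
final graph: no rule applies after step 6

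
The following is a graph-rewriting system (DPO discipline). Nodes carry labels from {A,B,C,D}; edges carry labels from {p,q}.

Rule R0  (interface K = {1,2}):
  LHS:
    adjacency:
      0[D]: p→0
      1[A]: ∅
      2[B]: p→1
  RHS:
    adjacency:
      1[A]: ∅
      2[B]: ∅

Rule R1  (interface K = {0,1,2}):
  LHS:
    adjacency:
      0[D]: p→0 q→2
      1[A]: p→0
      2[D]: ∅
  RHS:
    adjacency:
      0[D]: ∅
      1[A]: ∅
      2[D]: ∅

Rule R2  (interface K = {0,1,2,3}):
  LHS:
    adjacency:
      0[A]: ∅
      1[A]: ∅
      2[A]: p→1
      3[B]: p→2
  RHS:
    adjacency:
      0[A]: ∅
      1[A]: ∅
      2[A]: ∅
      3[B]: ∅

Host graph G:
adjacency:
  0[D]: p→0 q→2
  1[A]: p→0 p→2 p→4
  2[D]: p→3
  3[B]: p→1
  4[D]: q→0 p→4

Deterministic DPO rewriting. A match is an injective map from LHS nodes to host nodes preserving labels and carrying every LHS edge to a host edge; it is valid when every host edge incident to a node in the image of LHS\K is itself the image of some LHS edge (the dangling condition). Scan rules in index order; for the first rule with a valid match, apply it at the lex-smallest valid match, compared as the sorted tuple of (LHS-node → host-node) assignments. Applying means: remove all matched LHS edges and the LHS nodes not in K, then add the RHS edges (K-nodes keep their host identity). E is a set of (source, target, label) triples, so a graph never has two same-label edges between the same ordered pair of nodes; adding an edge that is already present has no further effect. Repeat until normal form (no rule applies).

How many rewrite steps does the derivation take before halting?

Answer: 2

Derivation:
start.  V:5 E:9  edges: 0-p->0 0-q->2 1-p->0 1-p->2 1-p->4 2-p->3 3-p->1 4-q->0 4-p->4
1. fire R1 via {0↦0, 1↦1, 2↦2}  →  V:5 E:6  edges: 1-p->2 1-p->4 2-p->3 3-p->1 4-q->0 4-p->4
2. fire R1 via {0↦4, 1↦1, 2↦0}  →  V:5 E:3  edges: 1-p->2 2-p->3 3-p->1
final graph: no rule applies after step 2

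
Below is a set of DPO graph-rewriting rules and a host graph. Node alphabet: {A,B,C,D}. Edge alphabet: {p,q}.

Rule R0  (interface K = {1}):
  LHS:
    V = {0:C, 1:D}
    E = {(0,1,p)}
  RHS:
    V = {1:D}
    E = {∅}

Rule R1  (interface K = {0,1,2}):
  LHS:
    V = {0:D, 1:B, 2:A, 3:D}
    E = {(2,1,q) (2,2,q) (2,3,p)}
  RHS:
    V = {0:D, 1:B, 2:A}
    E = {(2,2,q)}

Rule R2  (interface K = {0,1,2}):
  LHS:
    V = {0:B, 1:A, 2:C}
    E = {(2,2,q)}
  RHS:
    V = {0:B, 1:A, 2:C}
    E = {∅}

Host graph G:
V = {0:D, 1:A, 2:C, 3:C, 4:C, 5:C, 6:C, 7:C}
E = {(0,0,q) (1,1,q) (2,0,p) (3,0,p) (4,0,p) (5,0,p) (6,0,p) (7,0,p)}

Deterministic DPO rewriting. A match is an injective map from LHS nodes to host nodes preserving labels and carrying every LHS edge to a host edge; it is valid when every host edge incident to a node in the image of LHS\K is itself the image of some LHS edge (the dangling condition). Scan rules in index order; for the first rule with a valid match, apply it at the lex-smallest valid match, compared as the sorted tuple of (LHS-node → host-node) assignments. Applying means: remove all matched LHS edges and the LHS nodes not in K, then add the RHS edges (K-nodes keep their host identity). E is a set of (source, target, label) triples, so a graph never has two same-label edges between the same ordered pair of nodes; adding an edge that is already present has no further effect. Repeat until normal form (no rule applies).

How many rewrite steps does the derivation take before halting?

initial: |V|=8 |E|=8  E = 0-q->0 1-q->1 2-p->0 3-p->0 4-p->0 5-p->0 6-p->0 7-p->0
step 1: apply R0 at {0↦2, 1↦0}  → |V|=7 |E|=7  E = 0-q->0 1-q->1 3-p->0 4-p->0 5-p->0 6-p->0 7-p->0
step 2: apply R0 at {0↦3, 1↦0}  → |V|=6 |E|=6  E = 0-q->0 1-q->1 4-p->0 5-p->0 6-p->0 7-p->0
step 3: apply R0 at {0↦4, 1↦0}  → |V|=5 |E|=5  E = 0-q->0 1-q->1 5-p->0 6-p->0 7-p->0
step 4: apply R0 at {0↦5, 1↦0}  → |V|=4 |E|=4  E = 0-q->0 1-q->1 6-p->0 7-p->0
step 5: apply R0 at {0↦6, 1↦0}  → |V|=3 |E|=3  E = 0-q->0 1-q->1 7-p->0
step 6: apply R0 at {0↦7, 1↦0}  → |V|=2 |E|=2  E = 0-q->0 1-q->1
final graph: no rule applies after step 6

Answer: 6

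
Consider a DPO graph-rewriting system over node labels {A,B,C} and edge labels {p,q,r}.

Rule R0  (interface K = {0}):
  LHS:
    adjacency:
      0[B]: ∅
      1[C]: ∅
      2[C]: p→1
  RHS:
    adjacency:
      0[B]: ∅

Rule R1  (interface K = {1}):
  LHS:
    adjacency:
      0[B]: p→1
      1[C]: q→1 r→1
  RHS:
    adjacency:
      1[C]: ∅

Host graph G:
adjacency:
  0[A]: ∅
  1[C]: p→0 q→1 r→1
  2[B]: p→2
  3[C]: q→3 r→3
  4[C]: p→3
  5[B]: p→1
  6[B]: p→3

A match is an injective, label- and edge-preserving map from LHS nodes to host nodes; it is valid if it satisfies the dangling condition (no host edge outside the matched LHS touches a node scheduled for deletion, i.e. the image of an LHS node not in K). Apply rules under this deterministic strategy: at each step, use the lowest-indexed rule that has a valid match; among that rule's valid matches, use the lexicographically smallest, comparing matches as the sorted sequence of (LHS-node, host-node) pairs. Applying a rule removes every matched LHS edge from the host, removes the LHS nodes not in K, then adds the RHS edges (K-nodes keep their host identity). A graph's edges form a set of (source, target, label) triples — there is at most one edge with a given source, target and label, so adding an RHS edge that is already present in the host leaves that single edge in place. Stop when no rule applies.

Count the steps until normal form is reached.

initial: |V|=7 |E|=9  E = 1-p->0 1-q->1 1-r->1 2-p->2 3-q->3 3-r->3 4-p->3 5-p->1 6-p->3
step 1: apply R1 at {0↦5, 1↦1}  → |V|=6 |E|=6  E = 1-p->0 2-p->2 3-q->3 3-r->3 4-p->3 6-p->3
step 2: apply R1 at {0↦6, 1↦3}  → |V|=5 |E|=3  E = 1-p->0 2-p->2 4-p->3
step 3: apply R0 at {0↦2, 1↦3, 2↦4}  → |V|=3 |E|=2  E = 1-p->0 2-p->2
normal form: no rule applies after step 3

Answer: 3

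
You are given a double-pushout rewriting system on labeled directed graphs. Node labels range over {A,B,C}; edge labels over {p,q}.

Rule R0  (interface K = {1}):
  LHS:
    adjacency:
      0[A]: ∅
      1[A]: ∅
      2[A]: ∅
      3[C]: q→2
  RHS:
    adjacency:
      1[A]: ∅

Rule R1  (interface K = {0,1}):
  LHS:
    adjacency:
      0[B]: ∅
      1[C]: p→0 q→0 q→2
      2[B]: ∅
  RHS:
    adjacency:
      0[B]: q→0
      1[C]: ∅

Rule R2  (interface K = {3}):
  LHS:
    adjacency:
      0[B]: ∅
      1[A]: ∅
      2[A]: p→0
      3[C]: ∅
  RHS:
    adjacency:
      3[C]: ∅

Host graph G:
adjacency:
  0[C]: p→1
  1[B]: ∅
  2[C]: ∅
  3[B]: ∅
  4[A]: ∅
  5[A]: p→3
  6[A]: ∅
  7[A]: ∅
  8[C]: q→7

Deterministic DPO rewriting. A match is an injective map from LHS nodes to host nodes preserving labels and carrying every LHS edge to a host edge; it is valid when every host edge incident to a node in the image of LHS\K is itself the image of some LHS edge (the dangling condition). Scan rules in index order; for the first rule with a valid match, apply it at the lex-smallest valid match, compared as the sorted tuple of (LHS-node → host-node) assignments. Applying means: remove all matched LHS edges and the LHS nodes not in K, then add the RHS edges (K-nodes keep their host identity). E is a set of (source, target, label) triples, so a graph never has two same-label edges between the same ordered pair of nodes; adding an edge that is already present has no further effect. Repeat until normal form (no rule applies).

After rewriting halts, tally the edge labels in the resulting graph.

Answer: p:1

Rewrite trace:
[0] host  ⇒  9 nodes, 3 edges  {0-p->1 5-p->3 8-q->7}
[1] R0 @ {0↦4, 1↦5, 2↦7, 3↦8}  ⇒  6 nodes, 2 edges  {0-p->1 5-p->3}
[2] R2 @ {0↦3, 1↦6, 2↦5, 3↦0}  ⇒  3 nodes, 1 edges  {0-p->1}
normal form: no rule applies after step 2
NF edges: [(0, 1, 'p')]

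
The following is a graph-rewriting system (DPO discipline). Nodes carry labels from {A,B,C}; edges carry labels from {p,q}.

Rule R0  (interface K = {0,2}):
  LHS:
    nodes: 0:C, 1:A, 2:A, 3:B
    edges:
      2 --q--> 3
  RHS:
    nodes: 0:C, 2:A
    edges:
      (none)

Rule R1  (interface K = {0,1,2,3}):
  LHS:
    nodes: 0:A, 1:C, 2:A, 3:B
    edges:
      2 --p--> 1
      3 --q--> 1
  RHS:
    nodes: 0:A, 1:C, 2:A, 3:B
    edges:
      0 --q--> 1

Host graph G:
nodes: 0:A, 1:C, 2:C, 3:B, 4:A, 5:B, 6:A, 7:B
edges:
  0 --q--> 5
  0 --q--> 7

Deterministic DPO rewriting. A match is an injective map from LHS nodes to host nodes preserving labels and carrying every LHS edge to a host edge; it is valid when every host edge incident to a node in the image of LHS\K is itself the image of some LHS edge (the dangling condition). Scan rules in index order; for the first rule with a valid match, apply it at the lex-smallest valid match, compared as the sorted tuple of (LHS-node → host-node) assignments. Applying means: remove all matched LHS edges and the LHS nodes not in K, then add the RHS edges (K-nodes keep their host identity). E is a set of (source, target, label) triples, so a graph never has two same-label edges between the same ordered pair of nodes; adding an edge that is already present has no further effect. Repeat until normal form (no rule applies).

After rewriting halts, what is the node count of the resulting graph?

Answer: 4

Rewrite trace:
initial: |V|=8 |E|=2  E = 0-q->5 0-q->7
step 1: apply R0 at {0↦1, 1↦4, 2↦0, 3↦5}  → |V|=6 |E|=1  E = 0-q->7
step 2: apply R0 at {0↦1, 1↦6, 2↦0, 3↦7}  → |V|=4 |E|=0  E = ∅
normal form: no rule applies after step 2
NF nodes: {0:A, 1:C, 2:C, 3:B}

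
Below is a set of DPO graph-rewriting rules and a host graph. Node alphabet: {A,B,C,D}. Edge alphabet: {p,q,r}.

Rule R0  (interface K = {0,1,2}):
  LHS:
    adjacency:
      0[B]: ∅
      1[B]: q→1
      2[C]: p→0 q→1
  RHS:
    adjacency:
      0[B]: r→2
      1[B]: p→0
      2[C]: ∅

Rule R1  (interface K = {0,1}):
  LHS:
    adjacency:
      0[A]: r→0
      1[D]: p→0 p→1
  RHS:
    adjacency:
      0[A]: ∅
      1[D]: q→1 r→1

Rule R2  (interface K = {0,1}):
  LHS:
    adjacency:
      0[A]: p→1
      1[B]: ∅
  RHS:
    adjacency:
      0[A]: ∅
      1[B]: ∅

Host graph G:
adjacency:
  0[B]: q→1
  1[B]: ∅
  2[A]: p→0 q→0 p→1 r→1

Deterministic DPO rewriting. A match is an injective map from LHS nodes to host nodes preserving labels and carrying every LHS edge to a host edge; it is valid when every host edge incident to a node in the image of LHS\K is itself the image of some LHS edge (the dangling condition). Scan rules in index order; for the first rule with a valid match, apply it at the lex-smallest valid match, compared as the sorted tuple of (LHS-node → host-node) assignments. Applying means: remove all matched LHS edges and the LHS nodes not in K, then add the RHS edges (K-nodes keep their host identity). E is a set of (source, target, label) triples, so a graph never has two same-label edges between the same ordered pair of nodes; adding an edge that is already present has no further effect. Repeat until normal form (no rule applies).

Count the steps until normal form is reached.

Answer: 2

Steps:
start.  V:3 E:5  edges: 0-q->1 2-p->0 2-q->0 2-p->1 2-r->1
1. fire R2 via {0↦2, 1↦0}  →  V:3 E:4  edges: 0-q->1 2-q->0 2-p->1 2-r->1
2. fire R2 via {0↦2, 1↦1}  →  V:3 E:3  edges: 0-q->1 2-q->0 2-r->1
halt: no rule applies after step 2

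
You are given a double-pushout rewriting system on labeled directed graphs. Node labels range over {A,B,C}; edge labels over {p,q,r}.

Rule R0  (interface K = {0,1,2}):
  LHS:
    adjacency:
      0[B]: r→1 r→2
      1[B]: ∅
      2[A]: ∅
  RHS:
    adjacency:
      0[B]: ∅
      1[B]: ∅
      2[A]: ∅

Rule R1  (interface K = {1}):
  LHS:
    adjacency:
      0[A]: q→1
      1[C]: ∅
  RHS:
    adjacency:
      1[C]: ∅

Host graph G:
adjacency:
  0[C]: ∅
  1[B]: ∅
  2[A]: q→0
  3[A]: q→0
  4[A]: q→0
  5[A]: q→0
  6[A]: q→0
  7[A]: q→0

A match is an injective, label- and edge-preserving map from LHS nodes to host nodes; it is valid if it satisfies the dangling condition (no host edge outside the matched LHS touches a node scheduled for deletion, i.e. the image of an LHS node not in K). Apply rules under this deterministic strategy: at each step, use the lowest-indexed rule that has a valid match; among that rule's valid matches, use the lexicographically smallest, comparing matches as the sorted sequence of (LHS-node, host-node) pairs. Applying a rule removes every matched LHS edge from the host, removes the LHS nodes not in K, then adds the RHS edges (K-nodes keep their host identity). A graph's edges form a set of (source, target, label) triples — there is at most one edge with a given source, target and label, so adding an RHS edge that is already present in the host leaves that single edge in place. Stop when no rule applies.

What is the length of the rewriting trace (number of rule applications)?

Answer: 6

Steps:
[0] host  ⇒  8 nodes, 6 edges  {2-q->0 3-q->0 4-q->0 5-q->0 6-q->0 7-q->0}
[1] R1 @ {0↦2, 1↦0}  ⇒  7 nodes, 5 edges  {3-q->0 4-q->0 5-q->0 6-q->0 7-q->0}
[2] R1 @ {0↦3, 1↦0}  ⇒  6 nodes, 4 edges  {4-q->0 5-q->0 6-q->0 7-q->0}
[3] R1 @ {0↦4, 1↦0}  ⇒  5 nodes, 3 edges  {5-q->0 6-q->0 7-q->0}
[4] R1 @ {0↦5, 1↦0}  ⇒  4 nodes, 2 edges  {6-q->0 7-q->0}
[5] R1 @ {0↦6, 1↦0}  ⇒  3 nodes, 1 edges  {7-q->0}
[6] R1 @ {0↦7, 1↦0}  ⇒  2 nodes, 0 edges  {∅}
normal form: no rule applies after step 6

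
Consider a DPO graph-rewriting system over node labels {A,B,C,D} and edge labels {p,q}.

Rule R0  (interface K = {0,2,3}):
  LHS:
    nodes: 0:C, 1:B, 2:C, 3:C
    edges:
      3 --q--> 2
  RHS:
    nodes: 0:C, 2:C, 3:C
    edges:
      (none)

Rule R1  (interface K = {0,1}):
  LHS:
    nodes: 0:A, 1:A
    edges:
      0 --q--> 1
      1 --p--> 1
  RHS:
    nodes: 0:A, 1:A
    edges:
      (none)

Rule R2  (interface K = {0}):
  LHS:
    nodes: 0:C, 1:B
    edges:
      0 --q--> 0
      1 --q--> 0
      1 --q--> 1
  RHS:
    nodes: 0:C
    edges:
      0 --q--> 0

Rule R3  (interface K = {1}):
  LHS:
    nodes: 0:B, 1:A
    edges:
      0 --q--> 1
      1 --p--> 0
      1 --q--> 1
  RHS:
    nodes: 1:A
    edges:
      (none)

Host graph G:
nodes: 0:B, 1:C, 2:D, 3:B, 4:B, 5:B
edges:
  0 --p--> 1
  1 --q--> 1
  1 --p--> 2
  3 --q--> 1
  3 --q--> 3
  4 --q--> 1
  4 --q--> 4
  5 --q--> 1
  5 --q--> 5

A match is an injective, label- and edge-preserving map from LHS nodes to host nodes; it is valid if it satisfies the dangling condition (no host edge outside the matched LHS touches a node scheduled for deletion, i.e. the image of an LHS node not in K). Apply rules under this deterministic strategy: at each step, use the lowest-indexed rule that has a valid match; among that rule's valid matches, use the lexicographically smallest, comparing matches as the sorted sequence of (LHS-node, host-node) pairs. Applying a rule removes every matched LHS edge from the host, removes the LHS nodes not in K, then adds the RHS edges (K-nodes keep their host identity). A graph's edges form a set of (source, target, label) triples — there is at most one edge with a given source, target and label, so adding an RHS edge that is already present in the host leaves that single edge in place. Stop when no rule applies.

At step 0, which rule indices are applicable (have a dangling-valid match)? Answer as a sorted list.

R0: no valid match — LHS pattern not found
R1: no valid match — LHS pattern not found
R2: 3 valid matches — {0↦1, 1↦3}, {0↦1, 1↦4}, {0↦1, 1↦5}
R3: no valid match — LHS pattern not found

Answer: [R2]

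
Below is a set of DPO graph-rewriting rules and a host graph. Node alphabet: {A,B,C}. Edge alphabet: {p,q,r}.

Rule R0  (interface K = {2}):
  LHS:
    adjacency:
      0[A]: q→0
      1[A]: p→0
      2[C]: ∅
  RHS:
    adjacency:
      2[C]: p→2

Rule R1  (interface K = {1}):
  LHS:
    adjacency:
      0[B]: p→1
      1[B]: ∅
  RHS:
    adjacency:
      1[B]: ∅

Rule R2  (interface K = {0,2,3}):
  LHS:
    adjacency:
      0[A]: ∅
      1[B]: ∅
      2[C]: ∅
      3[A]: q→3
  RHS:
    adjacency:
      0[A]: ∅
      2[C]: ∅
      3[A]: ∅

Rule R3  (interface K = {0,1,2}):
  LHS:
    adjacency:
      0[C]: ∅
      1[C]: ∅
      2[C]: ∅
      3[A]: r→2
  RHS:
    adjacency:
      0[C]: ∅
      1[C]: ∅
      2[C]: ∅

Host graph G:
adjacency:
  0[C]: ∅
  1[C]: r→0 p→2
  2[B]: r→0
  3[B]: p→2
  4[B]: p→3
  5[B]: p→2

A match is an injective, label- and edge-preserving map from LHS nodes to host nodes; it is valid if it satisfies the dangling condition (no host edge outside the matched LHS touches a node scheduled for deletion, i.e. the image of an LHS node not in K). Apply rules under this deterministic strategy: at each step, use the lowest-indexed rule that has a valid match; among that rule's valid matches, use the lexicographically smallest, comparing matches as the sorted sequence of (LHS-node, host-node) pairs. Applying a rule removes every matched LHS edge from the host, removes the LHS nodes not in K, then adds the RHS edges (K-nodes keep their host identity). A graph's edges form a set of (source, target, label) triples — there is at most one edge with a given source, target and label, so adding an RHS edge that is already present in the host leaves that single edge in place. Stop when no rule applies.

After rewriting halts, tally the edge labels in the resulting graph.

initial: |V|=6 |E|=6  E = 1-r->0 1-p->2 2-r->0 3-p->2 4-p->3 5-p->2
step 1: apply R1 at {0↦4, 1↦3}  → |V|=5 |E|=5  E = 1-r->0 1-p->2 2-r->0 3-p->2 5-p->2
step 2: apply R1 at {0↦3, 1↦2}  → |V|=4 |E|=4  E = 1-r->0 1-p->2 2-r->0 5-p->2
step 3: apply R1 at {0↦5, 1↦2}  → |V|=3 |E|=3  E = 1-r->0 1-p->2 2-r->0
final graph: no rule applies after step 3
NF edges: [(1, 0, 'r'), (1, 2, 'p'), (2, 0, 'r')]

Answer: p:1 r:2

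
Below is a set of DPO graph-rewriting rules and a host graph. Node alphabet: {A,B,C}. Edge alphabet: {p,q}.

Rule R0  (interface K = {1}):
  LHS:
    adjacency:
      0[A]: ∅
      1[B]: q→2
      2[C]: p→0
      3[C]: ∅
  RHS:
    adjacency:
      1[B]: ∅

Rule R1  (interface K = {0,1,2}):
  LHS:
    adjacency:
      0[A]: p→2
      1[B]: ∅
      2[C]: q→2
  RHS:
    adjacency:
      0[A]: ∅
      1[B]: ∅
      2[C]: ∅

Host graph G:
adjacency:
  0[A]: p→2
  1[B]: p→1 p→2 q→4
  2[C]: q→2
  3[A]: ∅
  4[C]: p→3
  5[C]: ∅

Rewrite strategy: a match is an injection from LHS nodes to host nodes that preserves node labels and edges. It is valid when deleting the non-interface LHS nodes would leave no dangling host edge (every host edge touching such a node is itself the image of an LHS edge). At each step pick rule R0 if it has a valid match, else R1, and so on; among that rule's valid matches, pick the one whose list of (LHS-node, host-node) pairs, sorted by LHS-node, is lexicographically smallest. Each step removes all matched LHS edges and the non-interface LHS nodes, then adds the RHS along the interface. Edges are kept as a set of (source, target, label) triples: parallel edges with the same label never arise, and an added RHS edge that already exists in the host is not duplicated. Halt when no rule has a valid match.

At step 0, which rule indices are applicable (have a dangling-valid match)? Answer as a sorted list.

Answer: [R0,R1]

Steps:
R0: 1 valid match — {0↦3, 1↦1, 2↦4, 3↦5}
R1: 1 valid match — {0↦0, 1↦1, 2↦2}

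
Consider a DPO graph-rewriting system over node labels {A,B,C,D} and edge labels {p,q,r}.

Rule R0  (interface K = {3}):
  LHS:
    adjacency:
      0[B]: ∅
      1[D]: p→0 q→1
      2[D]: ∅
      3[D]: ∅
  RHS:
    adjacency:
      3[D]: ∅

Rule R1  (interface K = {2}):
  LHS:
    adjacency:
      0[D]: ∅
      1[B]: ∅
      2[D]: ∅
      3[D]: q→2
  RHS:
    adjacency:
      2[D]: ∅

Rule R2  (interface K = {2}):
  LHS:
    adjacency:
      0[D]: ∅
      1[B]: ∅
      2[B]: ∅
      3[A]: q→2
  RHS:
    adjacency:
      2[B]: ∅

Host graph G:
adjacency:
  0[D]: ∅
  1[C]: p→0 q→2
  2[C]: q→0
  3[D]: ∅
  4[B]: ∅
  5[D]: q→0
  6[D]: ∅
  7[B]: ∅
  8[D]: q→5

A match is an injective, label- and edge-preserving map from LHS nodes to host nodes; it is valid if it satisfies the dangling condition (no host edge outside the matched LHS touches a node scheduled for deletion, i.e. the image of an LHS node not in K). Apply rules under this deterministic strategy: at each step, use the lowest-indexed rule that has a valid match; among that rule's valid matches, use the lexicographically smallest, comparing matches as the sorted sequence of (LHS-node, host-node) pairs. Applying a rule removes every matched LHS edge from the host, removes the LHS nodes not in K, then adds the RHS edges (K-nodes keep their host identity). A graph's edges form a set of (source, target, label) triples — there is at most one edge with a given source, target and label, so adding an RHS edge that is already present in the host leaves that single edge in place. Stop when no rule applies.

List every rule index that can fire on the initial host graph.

Answer: [R1]

Rewrite trace:
R0: no valid match — LHS pattern not found
R1: 4 valid matches — {0↦3, 1↦4, 2↦5, 3↦8}, {0↦3, 1↦7, 2↦5, 3↦8}, {0↦6, 1↦4, 2↦5, 3↦8} (+1 more)
R2: no valid match — LHS pattern not found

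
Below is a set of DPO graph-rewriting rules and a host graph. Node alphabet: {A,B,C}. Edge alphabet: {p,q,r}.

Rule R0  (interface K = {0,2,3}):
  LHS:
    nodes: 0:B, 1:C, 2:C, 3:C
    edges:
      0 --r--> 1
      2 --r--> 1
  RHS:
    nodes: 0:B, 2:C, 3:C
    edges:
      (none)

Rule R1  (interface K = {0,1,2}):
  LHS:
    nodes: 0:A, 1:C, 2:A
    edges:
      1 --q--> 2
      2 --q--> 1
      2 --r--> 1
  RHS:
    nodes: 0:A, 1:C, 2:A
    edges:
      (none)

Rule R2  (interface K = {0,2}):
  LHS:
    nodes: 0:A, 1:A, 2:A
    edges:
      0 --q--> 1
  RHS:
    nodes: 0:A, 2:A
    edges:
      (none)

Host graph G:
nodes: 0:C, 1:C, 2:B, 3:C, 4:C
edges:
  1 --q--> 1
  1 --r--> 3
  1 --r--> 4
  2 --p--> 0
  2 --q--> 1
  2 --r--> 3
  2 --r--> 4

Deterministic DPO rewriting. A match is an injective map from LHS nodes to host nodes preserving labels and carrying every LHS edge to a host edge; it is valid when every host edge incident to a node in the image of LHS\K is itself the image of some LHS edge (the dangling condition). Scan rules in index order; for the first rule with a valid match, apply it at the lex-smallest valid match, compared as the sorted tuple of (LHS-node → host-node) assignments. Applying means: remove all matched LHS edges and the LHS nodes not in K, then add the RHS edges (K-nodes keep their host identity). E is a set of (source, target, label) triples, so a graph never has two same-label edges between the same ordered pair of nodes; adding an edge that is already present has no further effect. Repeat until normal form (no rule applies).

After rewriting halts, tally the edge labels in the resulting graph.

Answer: p:1 q:2

Rewrite trace:
start.  V:5 E:7  edges: 1-q->1 1-r->3 1-r->4 2-p->0 2-q->1 2-r->3 2-r->4
1. fire R0 via {0↦2, 1↦3, 2↦1, 3↦0}  →  V:4 E:5  edges: 1-q->1 1-r->4 2-p->0 2-q->1 2-r->4
2. fire R0 via {0↦2, 1↦4, 2↦1, 3↦0}  →  V:3 E:3  edges: 1-q->1 2-p->0 2-q->1
final graph: no rule applies after step 2
NF edges: [(1, 1, 'q'), (2, 0, 'p'), (2, 1, 'q')]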